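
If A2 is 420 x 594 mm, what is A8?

A3: ⌊594/2⌋ × 420 = 297 × 420 mm
A4: ⌊420/2⌋ × 297 = 210 × 297 mm
A5: ⌊297/2⌋ × 210 = 148 × 210 mm
A6: ⌊210/2⌋ × 148 = 105 × 148 mm
A7: ⌊148/2⌋ × 105 = 74 × 105 mm
A8: ⌊105/2⌋ × 74 = 52 × 74 mm

52 × 74 mm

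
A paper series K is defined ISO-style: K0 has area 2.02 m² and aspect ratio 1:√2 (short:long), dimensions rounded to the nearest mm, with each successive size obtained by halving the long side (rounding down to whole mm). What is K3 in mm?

422 × 597 mm

Let K0's short side be w mm. w · w√2 = 2.02 m² = 2,020,000 mm², so w ≈ 1195.1 mm and w√2 ≈ 1690.2 mm → K0 = 1195 × 1690 mm.
K1: ⌊1690/2⌋ × 1195 = 845 × 1195 mm
K2: ⌊1195/2⌋ × 845 = 597 × 845 mm
K3: ⌊845/2⌋ × 597 = 422 × 597 mm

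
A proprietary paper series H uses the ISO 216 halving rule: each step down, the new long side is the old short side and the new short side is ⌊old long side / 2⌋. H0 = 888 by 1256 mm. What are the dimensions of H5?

157 × 222 mm

H1: ⌊1256/2⌋ × 888 = 628 × 888 mm
H2: ⌊888/2⌋ × 628 = 444 × 628 mm
H3: ⌊628/2⌋ × 444 = 314 × 444 mm
H4: ⌊444/2⌋ × 314 = 222 × 314 mm
H5: ⌊314/2⌋ × 222 = 157 × 222 mm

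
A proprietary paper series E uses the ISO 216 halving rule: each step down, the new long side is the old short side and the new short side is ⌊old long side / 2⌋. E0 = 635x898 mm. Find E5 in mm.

112 × 158 mm

E1: ⌊898/2⌋ × 635 = 449 × 635 mm
E2: ⌊635/2⌋ × 449 = 317 × 449 mm
E3: ⌊449/2⌋ × 317 = 224 × 317 mm
E4: ⌊317/2⌋ × 224 = 158 × 224 mm
E5: ⌊224/2⌋ × 158 = 112 × 158 mm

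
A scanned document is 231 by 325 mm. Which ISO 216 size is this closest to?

Aspect ratio 325/231 ≈ 1.407 — close to the ISO √2 ≈ 1.414.
In the C-series (envelope sizes, between A and B): C4 = 229 × 324 mm.
Off by 3 mm total — nearest standard size.

C4 (229 × 324 mm)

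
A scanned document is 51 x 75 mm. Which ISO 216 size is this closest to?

A8 (52 × 74 mm)

Aspect ratio 75/51 ≈ 1.471 (ISO target is √2 ≈ 1.414).
In the A-series (A0 area = 1 m²): A8 = 52 × 74 mm.
Off by 2 mm total — nearest standard size.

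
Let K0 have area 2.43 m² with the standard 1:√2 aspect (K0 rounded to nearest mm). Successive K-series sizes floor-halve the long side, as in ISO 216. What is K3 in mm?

463 × 655 mm

Let K0's short side be w mm. w · w√2 = 2.43 m² = 2,430,000 mm², so w ≈ 1310.8 mm and w√2 ≈ 1853.8 mm → K0 = 1311 × 1854 mm.
K1: ⌊1854/2⌋ × 1311 = 927 × 1311 mm
K2: ⌊1311/2⌋ × 927 = 655 × 927 mm
K3: ⌊927/2⌋ × 655 = 463 × 655 mm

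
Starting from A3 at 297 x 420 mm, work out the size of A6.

A4: ⌊420/2⌋ × 297 = 210 × 297 mm
A5: ⌊297/2⌋ × 210 = 148 × 210 mm
A6: ⌊210/2⌋ × 148 = 105 × 148 mm

105 × 148 mm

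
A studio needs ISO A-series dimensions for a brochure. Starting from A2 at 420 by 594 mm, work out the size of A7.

A3: ⌊594/2⌋ × 420 = 297 × 420 mm
A4: ⌊420/2⌋ × 297 = 210 × 297 mm
A5: ⌊297/2⌋ × 210 = 148 × 210 mm
A6: ⌊210/2⌋ × 148 = 105 × 148 mm
A7: ⌊148/2⌋ × 105 = 74 × 105 mm

74 × 105 mm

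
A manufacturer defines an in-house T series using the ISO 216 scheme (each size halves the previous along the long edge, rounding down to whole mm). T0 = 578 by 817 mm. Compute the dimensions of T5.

102 × 144 mm

T1: ⌊817/2⌋ × 578 = 408 × 578 mm
T2: ⌊578/2⌋ × 408 = 289 × 408 mm
T3: ⌊408/2⌋ × 289 = 204 × 289 mm
T4: ⌊289/2⌋ × 204 = 144 × 204 mm
T5: ⌊204/2⌋ × 144 = 102 × 144 mm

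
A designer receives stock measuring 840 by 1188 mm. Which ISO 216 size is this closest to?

Aspect ratio 1188/840 ≈ 1.414 — close to the ISO √2 ≈ 1.414.
In the A-series (A0 area = 1 m²): A0 = 841 × 1189 mm.
Off by 2 mm total — nearest standard size.

A0 (841 × 1189 mm)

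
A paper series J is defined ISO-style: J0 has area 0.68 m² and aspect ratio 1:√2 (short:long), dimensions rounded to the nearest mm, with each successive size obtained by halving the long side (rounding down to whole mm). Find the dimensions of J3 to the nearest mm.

Let J0's short side be w mm. w · w√2 = 0.68 m² = 680,000 mm², so w ≈ 693.4 mm and w√2 ≈ 980.6 mm → J0 = 693 × 981 mm.
J1: ⌊981/2⌋ × 693 = 490 × 693 mm
J2: ⌊693/2⌋ × 490 = 346 × 490 mm
J3: ⌊490/2⌋ × 346 = 245 × 346 mm

245 × 346 mm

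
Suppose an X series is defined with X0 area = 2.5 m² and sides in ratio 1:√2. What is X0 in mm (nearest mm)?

1330 × 1880 mm

Let the short side be w mm. Then w · w√2 = 2.5 m² = 2,500,000 mm².
w² = 2,500,000/√2, so w ≈ 1329.6 mm; long side = w√2 ≈ 1880.3 mm.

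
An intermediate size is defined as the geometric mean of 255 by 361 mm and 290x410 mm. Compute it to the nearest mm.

Short side: √(255 · 290) = √73950 ≈ 271.9 → 272 mm
Long side: √(361 · 410) = √148010 ≈ 384.7 → 385 mm

272 × 385 mm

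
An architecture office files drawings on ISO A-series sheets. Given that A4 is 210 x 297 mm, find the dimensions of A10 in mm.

A5: ⌊297/2⌋ × 210 = 148 × 210 mm
A6: ⌊210/2⌋ × 148 = 105 × 148 mm
A7: ⌊148/2⌋ × 105 = 74 × 105 mm
A8: ⌊105/2⌋ × 74 = 52 × 74 mm
A9: ⌊74/2⌋ × 52 = 37 × 52 mm
A10: ⌊52/2⌋ × 37 = 26 × 37 mm

26 × 37 mm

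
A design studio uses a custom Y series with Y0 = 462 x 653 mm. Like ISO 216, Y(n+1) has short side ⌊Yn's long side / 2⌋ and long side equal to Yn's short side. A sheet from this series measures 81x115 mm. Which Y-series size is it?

Y0: 462 × 653 mm
Y1: 326 × 462 mm
Y2: 231 × 326 mm
Y3: 163 × 231 mm
Y4: 115 × 163 mm
Y5: 81 × 115 mm
Y6: 57 × 81 mm
→ matches Y5.

Y5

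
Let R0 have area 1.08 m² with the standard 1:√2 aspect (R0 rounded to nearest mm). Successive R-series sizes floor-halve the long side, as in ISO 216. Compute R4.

218 × 309 mm

Let R0's short side be w mm. w · w√2 = 1.08 m² = 1,080,000 mm², so w ≈ 873.9 mm and w√2 ≈ 1235.9 mm → R0 = 874 × 1236 mm.
R1: ⌊1236/2⌋ × 874 = 618 × 874 mm
R2: ⌊874/2⌋ × 618 = 437 × 618 mm
R3: ⌊618/2⌋ × 437 = 309 × 437 mm
R4: ⌊437/2⌋ × 309 = 218 × 309 mm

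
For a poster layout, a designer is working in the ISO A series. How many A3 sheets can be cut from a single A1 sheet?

4

Each ISO step halves the sheet: 1 × A1 → 2 × A2 → 4 × A3
From A1 to A3 is 2 halving steps: 2^2 = 4.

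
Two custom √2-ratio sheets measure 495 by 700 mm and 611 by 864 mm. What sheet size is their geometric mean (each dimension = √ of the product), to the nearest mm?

Short side: √(495 · 611) = √302445 ≈ 549.9 → 550 mm
Long side: √(700 · 864) = √604800 ≈ 777.7 → 778 mm

550 × 778 mm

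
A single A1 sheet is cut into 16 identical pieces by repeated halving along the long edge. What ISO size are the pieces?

A5

16 = 2^4, so 4 halving steps.
A1 → A2 → … → A5 after 4 steps.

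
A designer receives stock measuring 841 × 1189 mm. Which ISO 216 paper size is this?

A0 (841 × 1189 mm)

Aspect ratio 1189/841 ≈ 1.414 — close to the ISO √2 ≈ 1.414.
In the A-series (A0 area = 1 m²): A0 = 841 × 1189 mm.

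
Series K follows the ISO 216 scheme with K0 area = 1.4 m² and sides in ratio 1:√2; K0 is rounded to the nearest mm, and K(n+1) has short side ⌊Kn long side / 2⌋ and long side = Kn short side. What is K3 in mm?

351 × 497 mm

Let K0's short side be w mm. w · w√2 = 1.4 m² = 1,400,000 mm², so w ≈ 995.0 mm and w√2 ≈ 1407.1 mm → K0 = 995 × 1407 mm.
K1: ⌊1407/2⌋ × 995 = 703 × 995 mm
K2: ⌊995/2⌋ × 703 = 497 × 703 mm
K3: ⌊703/2⌋ × 497 = 351 × 497 mm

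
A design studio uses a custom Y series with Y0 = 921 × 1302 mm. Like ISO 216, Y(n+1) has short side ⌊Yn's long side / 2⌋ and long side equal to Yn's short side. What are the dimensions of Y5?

162 × 230 mm

Y1: ⌊1302/2⌋ × 921 = 651 × 921 mm
Y2: ⌊921/2⌋ × 651 = 460 × 651 mm
Y3: ⌊651/2⌋ × 460 = 325 × 460 mm
Y4: ⌊460/2⌋ × 325 = 230 × 325 mm
Y5: ⌊325/2⌋ × 230 = 162 × 230 mm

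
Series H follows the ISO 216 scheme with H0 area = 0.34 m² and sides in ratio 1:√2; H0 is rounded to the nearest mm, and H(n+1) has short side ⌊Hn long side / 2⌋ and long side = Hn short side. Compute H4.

122 × 173 mm

Let H0's short side be w mm. w · w√2 = 0.34 m² = 340,000 mm², so w ≈ 490.3 mm and w√2 ≈ 693.4 mm → H0 = 490 × 693 mm.
H1: ⌊693/2⌋ × 490 = 346 × 490 mm
H2: ⌊490/2⌋ × 346 = 245 × 346 mm
H3: ⌊346/2⌋ × 245 = 173 × 245 mm
H4: ⌊245/2⌋ × 173 = 122 × 173 mm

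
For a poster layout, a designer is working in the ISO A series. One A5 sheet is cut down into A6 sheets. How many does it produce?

Each ISO step halves the sheet: 1 × A5 → 2 × A6
From A5 to A6 is 1 halving step: 2^1 = 2.

2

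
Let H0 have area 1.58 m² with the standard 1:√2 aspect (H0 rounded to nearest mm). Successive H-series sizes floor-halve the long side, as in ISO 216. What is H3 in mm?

Let H0's short side be w mm. w · w√2 = 1.58 m² = 1,580,000 mm², so w ≈ 1057.0 mm and w√2 ≈ 1494.8 mm → H0 = 1057 × 1495 mm.
H1: ⌊1495/2⌋ × 1057 = 747 × 1057 mm
H2: ⌊1057/2⌋ × 747 = 528 × 747 mm
H3: ⌊747/2⌋ × 528 = 373 × 528 mm

373 × 528 mm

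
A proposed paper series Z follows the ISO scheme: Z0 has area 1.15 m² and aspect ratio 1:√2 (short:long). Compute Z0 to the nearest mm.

902 × 1275 mm

Let the short side be w mm. Then w · w√2 = 1.15 m² = 1,150,000 mm².
w² = 1,150,000/√2, so w ≈ 901.8 mm; long side = w√2 ≈ 1275.3 mm.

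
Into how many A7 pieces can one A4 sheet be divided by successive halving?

8

Each ISO step halves the sheet: 1 × A4 → 2 × A5 → 4 × A6 → 8 × A7
From A4 to A7 is 3 halving steps: 2^3 = 8.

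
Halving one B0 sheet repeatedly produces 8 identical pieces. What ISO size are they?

8 = 2^3, so 3 halving steps.
B0 → B1 → … → B3 after 3 steps.

B3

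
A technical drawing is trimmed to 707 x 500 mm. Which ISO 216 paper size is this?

Aspect ratio 707/500 ≈ 1.414 — close to the ISO √2 ≈ 1.414.
In the B-series (B0 = 1000 × 1414 mm): B2 = 500 × 707 mm.

B2 (500 × 707 mm)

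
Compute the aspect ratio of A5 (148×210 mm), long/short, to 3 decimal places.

1.419

210 / 148 = 1.419
ISO 216 targets √2 ≈ 1.414; the +0.005 deviation is from mm rounding.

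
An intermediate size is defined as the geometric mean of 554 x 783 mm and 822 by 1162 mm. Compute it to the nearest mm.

675 × 954 mm

Short side: √(554 · 822) = √455388 ≈ 674.8 → 675 mm
Long side: √(783 · 1162) = √909846 ≈ 953.9 → 954 mm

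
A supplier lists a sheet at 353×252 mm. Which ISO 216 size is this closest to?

Aspect ratio 353/252 ≈ 1.401 — close to the ISO √2 ≈ 1.414.
In the B-series (B0 = 1000 × 1414 mm): B4 = 250 × 353 mm.
Off by 2 mm total — nearest standard size.

B4 (250 × 353 mm)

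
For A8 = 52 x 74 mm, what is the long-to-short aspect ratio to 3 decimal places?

1.423

74 / 52 = 1.423
ISO 216 targets √2 ≈ 1.414; the +0.009 deviation is from mm rounding.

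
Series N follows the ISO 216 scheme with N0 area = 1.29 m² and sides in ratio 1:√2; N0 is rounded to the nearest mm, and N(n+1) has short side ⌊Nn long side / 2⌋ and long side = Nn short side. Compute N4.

Let N0's short side be w mm. w · w√2 = 1.29 m² = 1,290,000 mm², so w ≈ 955.1 mm and w√2 ≈ 1350.7 mm → N0 = 955 × 1351 mm.
N1: ⌊1351/2⌋ × 955 = 675 × 955 mm
N2: ⌊955/2⌋ × 675 = 477 × 675 mm
N3: ⌊675/2⌋ × 477 = 337 × 477 mm
N4: ⌊477/2⌋ × 337 = 238 × 337 mm

238 × 337 mm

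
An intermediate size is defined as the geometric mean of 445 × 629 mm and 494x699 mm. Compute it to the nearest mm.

Short side: √(445 · 494) = √219830 ≈ 468.9 → 469 mm
Long side: √(629 · 699) = √439671 ≈ 663.1 → 663 mm

469 × 663 mm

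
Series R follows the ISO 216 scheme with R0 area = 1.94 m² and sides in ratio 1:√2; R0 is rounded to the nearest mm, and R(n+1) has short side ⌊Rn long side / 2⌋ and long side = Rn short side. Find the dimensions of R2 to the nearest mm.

Let R0's short side be w mm. w · w√2 = 1.94 m² = 1,940,000 mm², so w ≈ 1171.2 mm and w√2 ≈ 1656.4 mm → R0 = 1171 × 1656 mm.
R1: ⌊1656/2⌋ × 1171 = 828 × 1171 mm
R2: ⌊1171/2⌋ × 828 = 585 × 828 mm

585 × 828 mm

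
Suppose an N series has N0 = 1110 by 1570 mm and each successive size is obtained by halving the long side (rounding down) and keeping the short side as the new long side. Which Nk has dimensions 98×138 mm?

N0: 1110 × 1570 mm
N1: 785 × 1110 mm
N2: 555 × 785 mm
N3: 392 × 555 mm
N4: 277 × 392 mm
N5: 196 × 277 mm
N6: 138 × 196 mm
N7: 98 × 138 mm
N8: 69 × 98 mm
→ matches N7.

N7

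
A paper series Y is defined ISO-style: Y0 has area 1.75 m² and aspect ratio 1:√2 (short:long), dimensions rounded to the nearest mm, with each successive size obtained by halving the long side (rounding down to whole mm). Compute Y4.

278 × 393 mm

Let Y0's short side be w mm. w · w√2 = 1.75 m² = 1,750,000 mm², so w ≈ 1112.4 mm and w√2 ≈ 1573.2 mm → Y0 = 1112 × 1573 mm.
Y1: ⌊1573/2⌋ × 1112 = 786 × 1112 mm
Y2: ⌊1112/2⌋ × 786 = 556 × 786 mm
Y3: ⌊786/2⌋ × 556 = 393 × 556 mm
Y4: ⌊556/2⌋ × 393 = 278 × 393 mm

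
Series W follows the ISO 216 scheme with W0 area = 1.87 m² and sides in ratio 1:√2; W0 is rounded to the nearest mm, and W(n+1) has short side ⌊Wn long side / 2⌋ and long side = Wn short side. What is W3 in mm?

406 × 575 mm

Let W0's short side be w mm. w · w√2 = 1.87 m² = 1,870,000 mm², so w ≈ 1149.9 mm and w√2 ≈ 1626.2 mm → W0 = 1150 × 1626 mm.
W1: ⌊1626/2⌋ × 1150 = 813 × 1150 mm
W2: ⌊1150/2⌋ × 813 = 575 × 813 mm
W3: ⌊813/2⌋ × 575 = 406 × 575 mm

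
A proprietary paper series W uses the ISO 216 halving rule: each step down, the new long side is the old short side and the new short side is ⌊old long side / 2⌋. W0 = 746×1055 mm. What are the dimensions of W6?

93 × 131 mm

W1 = 527 × 746 mm (from W0 by 1 halving).
W2: ⌊746/2⌋ × 527 = 373 × 527 mm
W3: ⌊527/2⌋ × 373 = 263 × 373 mm
W4: ⌊373/2⌋ × 263 = 186 × 263 mm
W5: ⌊263/2⌋ × 186 = 131 × 186 mm
W6: ⌊186/2⌋ × 131 = 93 × 131 mm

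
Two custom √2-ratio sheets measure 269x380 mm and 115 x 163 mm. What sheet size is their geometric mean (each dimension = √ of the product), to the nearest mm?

176 × 249 mm

Short side: √(269 · 115) = √30935 ≈ 175.9 → 176 mm
Long side: √(380 · 163) = √61940 ≈ 248.9 → 249 mm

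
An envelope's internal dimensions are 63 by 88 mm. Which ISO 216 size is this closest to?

Aspect ratio 88/63 ≈ 1.397 (ISO target is √2 ≈ 1.414).
In the B-series (B0 = 1000 × 1414 mm): B8 = 62 × 88 mm.
Off by 1 mm total — nearest standard size.

B8 (62 × 88 mm)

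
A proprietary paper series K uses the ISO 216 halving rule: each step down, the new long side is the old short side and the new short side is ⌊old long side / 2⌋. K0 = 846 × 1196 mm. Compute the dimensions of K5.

K1: ⌊1196/2⌋ × 846 = 598 × 846 mm
K2: ⌊846/2⌋ × 598 = 423 × 598 mm
K3: ⌊598/2⌋ × 423 = 299 × 423 mm
K4: ⌊423/2⌋ × 299 = 211 × 299 mm
K5: ⌊299/2⌋ × 211 = 149 × 211 mm

149 × 211 mm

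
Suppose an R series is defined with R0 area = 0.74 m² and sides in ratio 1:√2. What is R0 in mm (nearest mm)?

Let the short side be w mm. Then w · w√2 = 0.74 m² = 740,000 mm².
w² = 740,000/√2, so w ≈ 723.4 mm; long side = w√2 ≈ 1023.0 mm.

723 × 1023 mm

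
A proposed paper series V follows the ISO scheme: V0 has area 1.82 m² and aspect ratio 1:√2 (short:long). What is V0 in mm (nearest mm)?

1134 × 1604 mm

Let the short side be w mm. Then w · w√2 = 1.82 m² = 1,820,000 mm².
w² = 1,820,000/√2, so w ≈ 1134.4 mm; long side = w√2 ≈ 1604.3 mm.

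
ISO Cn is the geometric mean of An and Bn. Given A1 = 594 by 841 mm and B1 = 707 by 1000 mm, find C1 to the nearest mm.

648 × 917 mm

Short side: √(594 · 707) = √419958 ≈ 648.0 → 648 mm
Long side: √(841 · 1000) = √841000 ≈ 917.1 → 917 mm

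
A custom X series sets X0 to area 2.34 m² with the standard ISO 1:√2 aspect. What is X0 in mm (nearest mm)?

1286 × 1819 mm

Let the short side be w mm. Then w · w√2 = 2.34 m² = 2,340,000 mm².
w² = 2,340,000/√2, so w ≈ 1286.3 mm; long side = w√2 ≈ 1819.1 mm.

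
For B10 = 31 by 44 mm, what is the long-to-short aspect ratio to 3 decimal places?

1.419

44 / 31 = 1.419
ISO 216 targets √2 ≈ 1.414; the +0.005 deviation is from mm rounding.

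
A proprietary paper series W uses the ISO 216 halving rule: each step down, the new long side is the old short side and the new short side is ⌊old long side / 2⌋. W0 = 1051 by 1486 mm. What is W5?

185 × 262 mm

W1: ⌊1486/2⌋ × 1051 = 743 × 1051 mm
W2: ⌊1051/2⌋ × 743 = 525 × 743 mm
W3: ⌊743/2⌋ × 525 = 371 × 525 mm
W4: ⌊525/2⌋ × 371 = 262 × 371 mm
W5: ⌊371/2⌋ × 262 = 185 × 262 mm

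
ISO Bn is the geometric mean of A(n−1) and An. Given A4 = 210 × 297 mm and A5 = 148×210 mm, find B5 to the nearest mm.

176 × 250 mm

Short side: √(210 · 148) = √31080 ≈ 176.3 → 176 mm
Long side: √(297 · 210) = √62370 ≈ 249.7 → 250 mm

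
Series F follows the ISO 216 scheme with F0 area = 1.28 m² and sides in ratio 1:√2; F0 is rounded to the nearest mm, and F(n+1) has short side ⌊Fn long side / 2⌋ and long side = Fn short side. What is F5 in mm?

168 × 237 mm

Let F0's short side be w mm. w · w√2 = 1.28 m² = 1,280,000 mm², so w ≈ 951.4 mm and w√2 ≈ 1345.4 mm → F0 = 951 × 1345 mm.
F1: ⌊1345/2⌋ × 951 = 672 × 951 mm
F2: ⌊951/2⌋ × 672 = 475 × 672 mm
F3: ⌊672/2⌋ × 475 = 336 × 475 mm
F4: ⌊475/2⌋ × 336 = 237 × 336 mm
F5: ⌊336/2⌋ × 237 = 168 × 237 mm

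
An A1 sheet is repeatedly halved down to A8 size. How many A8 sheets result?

Each ISO step halves the sheet: 1 × A1 → 2 × A2 → 4 × A3 → 8 × A4 → …
From A1 to A8 is 7 halving steps: 2^7 = 128.

128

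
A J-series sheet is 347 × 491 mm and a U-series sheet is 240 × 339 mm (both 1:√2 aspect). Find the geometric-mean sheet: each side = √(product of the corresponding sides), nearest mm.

289 × 408 mm

Short side: √(347 · 240) = √83280 ≈ 288.6 → 289 mm
Long side: √(491 · 339) = √166449 ≈ 408.0 → 408 mm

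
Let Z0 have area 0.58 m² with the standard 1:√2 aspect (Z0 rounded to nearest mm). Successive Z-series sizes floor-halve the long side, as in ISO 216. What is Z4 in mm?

160 × 226 mm

Let Z0's short side be w mm. w · w√2 = 0.58 m² = 580,000 mm², so w ≈ 640.4 mm and w√2 ≈ 905.7 mm → Z0 = 640 × 906 mm.
Z1: ⌊906/2⌋ × 640 = 453 × 640 mm
Z2: ⌊640/2⌋ × 453 = 320 × 453 mm
Z3: ⌊453/2⌋ × 320 = 226 × 320 mm
Z4: ⌊320/2⌋ × 226 = 160 × 226 mm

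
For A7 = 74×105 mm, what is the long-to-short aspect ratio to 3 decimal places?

105 / 74 = 1.419
ISO 216 targets √2 ≈ 1.414; the +0.005 deviation is from mm rounding.

1.419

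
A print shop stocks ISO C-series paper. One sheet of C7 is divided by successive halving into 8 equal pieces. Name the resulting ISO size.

8 = 2^3, so 3 halving steps.
C7 → C8 → … → C10 after 3 steps.

C10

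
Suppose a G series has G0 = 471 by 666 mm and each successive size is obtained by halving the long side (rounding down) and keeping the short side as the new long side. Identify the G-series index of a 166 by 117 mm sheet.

G4

G0: 471 × 666 mm
G1: 333 × 471 mm
G2: 235 × 333 mm
G3: 166 × 235 mm
G4: 117 × 166 mm
G5: 83 × 117 mm
→ matches G4.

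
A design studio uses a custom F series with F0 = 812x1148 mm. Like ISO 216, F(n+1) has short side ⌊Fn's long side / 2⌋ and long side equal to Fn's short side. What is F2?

F1: ⌊1148/2⌋ × 812 = 574 × 812 mm
F2: ⌊812/2⌋ × 574 = 406 × 574 mm

406 × 574 mm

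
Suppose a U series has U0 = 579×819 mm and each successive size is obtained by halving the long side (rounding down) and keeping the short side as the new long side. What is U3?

U1: ⌊819/2⌋ × 579 = 409 × 579 mm
U2: ⌊579/2⌋ × 409 = 289 × 409 mm
U3: ⌊409/2⌋ × 289 = 204 × 289 mm

204 × 289 mm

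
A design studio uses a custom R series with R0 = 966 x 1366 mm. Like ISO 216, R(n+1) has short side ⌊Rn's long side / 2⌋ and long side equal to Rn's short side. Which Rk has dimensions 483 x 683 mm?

R0: 966 × 1366 mm
R1: 683 × 966 mm
R2: 483 × 683 mm
R3: 341 × 483 mm
→ matches R2.

R2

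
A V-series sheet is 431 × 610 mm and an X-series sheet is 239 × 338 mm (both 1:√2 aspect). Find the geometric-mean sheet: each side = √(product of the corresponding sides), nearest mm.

321 × 454 mm

Short side: √(431 · 239) = √103009 ≈ 321.0 → 321 mm
Long side: √(610 · 338) = √206180 ≈ 454.1 → 454 mm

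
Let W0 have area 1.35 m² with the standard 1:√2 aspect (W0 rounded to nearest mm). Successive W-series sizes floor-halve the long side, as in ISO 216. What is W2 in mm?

488 × 691 mm

Let W0's short side be w mm. w · w√2 = 1.35 m² = 1,350,000 mm², so w ≈ 977.0 mm and w√2 ≈ 1381.7 mm → W0 = 977 × 1382 mm.
W1: ⌊1382/2⌋ × 977 = 691 × 977 mm
W2: ⌊977/2⌋ × 691 = 488 × 691 mm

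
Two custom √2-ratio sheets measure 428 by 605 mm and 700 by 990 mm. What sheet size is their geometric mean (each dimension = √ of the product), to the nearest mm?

Short side: √(428 · 700) = √299600 ≈ 547.4 → 547 mm
Long side: √(605 · 990) = √598950 ≈ 773.9 → 774 mm

547 × 774 mm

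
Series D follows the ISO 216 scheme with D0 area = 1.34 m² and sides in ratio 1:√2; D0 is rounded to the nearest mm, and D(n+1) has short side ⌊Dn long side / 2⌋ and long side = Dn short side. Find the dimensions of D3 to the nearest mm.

Let D0's short side be w mm. w · w√2 = 1.34 m² = 1,340,000 mm², so w ≈ 973.4 mm and w√2 ≈ 1376.6 mm → D0 = 973 × 1377 mm.
D1: ⌊1377/2⌋ × 973 = 688 × 973 mm
D2: ⌊973/2⌋ × 688 = 486 × 688 mm
D3: ⌊688/2⌋ × 486 = 344 × 486 mm

344 × 486 mm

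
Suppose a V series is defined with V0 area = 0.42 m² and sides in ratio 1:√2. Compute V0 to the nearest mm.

Let the short side be w mm. Then w · w√2 = 0.42 m² = 420,000 mm².
w² = 420,000/√2, so w ≈ 545.0 mm; long side = w√2 ≈ 770.7 mm.

545 × 771 mm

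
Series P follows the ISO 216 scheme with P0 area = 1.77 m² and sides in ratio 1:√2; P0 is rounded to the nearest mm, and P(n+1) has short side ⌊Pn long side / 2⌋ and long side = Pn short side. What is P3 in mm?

395 × 559 mm

Let P0's short side be w mm. w · w√2 = 1.77 m² = 1,770,000 mm², so w ≈ 1118.7 mm and w√2 ≈ 1582.1 mm → P0 = 1119 × 1582 mm.
P1: ⌊1582/2⌋ × 1119 = 791 × 1119 mm
P2: ⌊1119/2⌋ × 791 = 559 × 791 mm
P3: ⌊791/2⌋ × 559 = 395 × 559 mm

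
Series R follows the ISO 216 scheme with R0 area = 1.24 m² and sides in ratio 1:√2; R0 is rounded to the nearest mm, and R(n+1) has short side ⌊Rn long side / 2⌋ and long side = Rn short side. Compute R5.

165 × 234 mm

Let R0's short side be w mm. w · w√2 = 1.24 m² = 1,240,000 mm², so w ≈ 936.4 mm and w√2 ≈ 1324.2 mm → R0 = 936 × 1324 mm.
R1: ⌊1324/2⌋ × 936 = 662 × 936 mm
R2: ⌊936/2⌋ × 662 = 468 × 662 mm
R3: ⌊662/2⌋ × 468 = 331 × 468 mm
R4: ⌊468/2⌋ × 331 = 234 × 331 mm
R5: ⌊331/2⌋ × 234 = 165 × 234 mm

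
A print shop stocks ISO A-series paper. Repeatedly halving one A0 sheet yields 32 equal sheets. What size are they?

A5

32 = 2^5, so 5 halving steps.
A0 → A1 → … → A5 after 5 steps.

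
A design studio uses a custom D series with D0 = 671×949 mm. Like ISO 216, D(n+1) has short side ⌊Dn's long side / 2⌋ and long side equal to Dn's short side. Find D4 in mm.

D1: ⌊949/2⌋ × 671 = 474 × 671 mm
D2: ⌊671/2⌋ × 474 = 335 × 474 mm
D3: ⌊474/2⌋ × 335 = 237 × 335 mm
D4: ⌊335/2⌋ × 237 = 167 × 237 mm

167 × 237 mm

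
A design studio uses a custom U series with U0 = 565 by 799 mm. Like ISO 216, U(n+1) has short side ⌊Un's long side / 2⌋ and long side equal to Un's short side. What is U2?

282 × 399 mm

U1: ⌊799/2⌋ × 565 = 399 × 565 mm
U2: ⌊565/2⌋ × 399 = 282 × 399 mm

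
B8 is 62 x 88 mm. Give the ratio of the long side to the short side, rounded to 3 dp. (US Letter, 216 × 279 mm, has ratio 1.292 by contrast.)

1.419

88 / 62 = 1.419
ISO 216 targets √2 ≈ 1.414; the +0.005 deviation is from mm rounding.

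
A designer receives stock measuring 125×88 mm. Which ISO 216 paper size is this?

Aspect ratio 125/88 ≈ 1.420 — close to the ISO √2 ≈ 1.414.
In the B-series (B0 = 1000 × 1414 mm): B7 = 88 × 125 mm.

B7 (88 × 125 mm)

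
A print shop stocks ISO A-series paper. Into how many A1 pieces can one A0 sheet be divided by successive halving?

2

Each ISO step halves the sheet: 1 × A0 → 2 × A1
From A0 to A1 is 1 halving step: 2^1 = 2.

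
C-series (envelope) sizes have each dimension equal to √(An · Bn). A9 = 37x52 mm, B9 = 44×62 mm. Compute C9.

40 × 57 mm

Short side: √(37 · 44) = √1628 ≈ 40.3 → 40 mm
Long side: √(52 · 62) = √3224 ≈ 56.8 → 57 mm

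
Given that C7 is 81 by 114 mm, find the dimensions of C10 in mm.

28 × 40 mm

C8: ⌊114/2⌋ × 81 = 57 × 81 mm
C9: ⌊81/2⌋ × 57 = 40 × 57 mm
C10: ⌊57/2⌋ × 40 = 28 × 40 mm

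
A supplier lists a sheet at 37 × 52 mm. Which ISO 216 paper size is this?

A9 (37 × 52 mm)

Aspect ratio 52/37 ≈ 1.405 — close to the ISO √2 ≈ 1.414.
In the A-series (A0 area = 1 m²): A9 = 37 × 52 mm.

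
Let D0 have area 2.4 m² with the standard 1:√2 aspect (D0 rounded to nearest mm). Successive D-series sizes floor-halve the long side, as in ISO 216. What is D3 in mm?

460 × 651 mm

Let D0's short side be w mm. w · w√2 = 2.4 m² = 2,400,000 mm², so w ≈ 1302.7 mm and w√2 ≈ 1842.3 mm → D0 = 1303 × 1842 mm.
D1: ⌊1842/2⌋ × 1303 = 921 × 1303 mm
D2: ⌊1303/2⌋ × 921 = 651 × 921 mm
D3: ⌊921/2⌋ × 651 = 460 × 651 mm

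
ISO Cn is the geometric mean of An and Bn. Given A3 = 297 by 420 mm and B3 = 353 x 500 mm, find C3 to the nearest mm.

Short side: √(297 · 353) = √104841 ≈ 323.8 → 324 mm
Long side: √(420 · 500) = √210000 ≈ 458.3 → 458 mm

324 × 458 mm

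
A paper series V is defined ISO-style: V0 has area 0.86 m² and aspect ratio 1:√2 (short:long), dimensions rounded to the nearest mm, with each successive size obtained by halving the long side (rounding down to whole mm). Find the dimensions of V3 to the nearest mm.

Let V0's short side be w mm. w · w√2 = 0.86 m² = 860,000 mm², so w ≈ 779.8 mm and w√2 ≈ 1102.8 mm → V0 = 780 × 1103 mm.
V1: ⌊1103/2⌋ × 780 = 551 × 780 mm
V2: ⌊780/2⌋ × 551 = 390 × 551 mm
V3: ⌊551/2⌋ × 390 = 275 × 390 mm

275 × 390 mm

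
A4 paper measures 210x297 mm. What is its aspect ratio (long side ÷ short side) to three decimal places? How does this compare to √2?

1.414

297 / 210 = 1.414
Matches √2 ≈ 1.414 — the ISO 216 defining ratio.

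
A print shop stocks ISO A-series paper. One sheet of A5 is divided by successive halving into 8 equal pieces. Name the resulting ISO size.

8 = 2^3, so 3 halving steps.
A5 → A6 → … → A8 after 3 steps.

A8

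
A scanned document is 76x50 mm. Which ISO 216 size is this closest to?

A8 (52 × 74 mm)

Aspect ratio 76/50 ≈ 1.520 (ISO target is √2 ≈ 1.414).
In the A-series (A0 area = 1 m²): A8 = 52 × 74 mm.
Off by 4 mm total — nearest standard size.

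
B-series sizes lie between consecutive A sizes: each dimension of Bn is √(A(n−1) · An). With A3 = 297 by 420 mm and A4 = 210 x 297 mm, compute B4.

250 × 353 mm

Short side: √(297 · 210) = √62370 ≈ 249.7 → 250 mm
Long side: √(420 · 297) = √124740 ≈ 353.2 → 353 mm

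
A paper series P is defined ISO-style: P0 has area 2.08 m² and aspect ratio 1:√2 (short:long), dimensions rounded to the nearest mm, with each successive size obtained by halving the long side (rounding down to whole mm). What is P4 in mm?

303 × 428 mm

Let P0's short side be w mm. w · w√2 = 2.08 m² = 2,080,000 mm², so w ≈ 1212.8 mm and w√2 ≈ 1715.1 mm → P0 = 1213 × 1715 mm.
P1: ⌊1715/2⌋ × 1213 = 857 × 1213 mm
P2: ⌊1213/2⌋ × 857 = 606 × 857 mm
P3: ⌊857/2⌋ × 606 = 428 × 606 mm
P4: ⌊606/2⌋ × 428 = 303 × 428 mm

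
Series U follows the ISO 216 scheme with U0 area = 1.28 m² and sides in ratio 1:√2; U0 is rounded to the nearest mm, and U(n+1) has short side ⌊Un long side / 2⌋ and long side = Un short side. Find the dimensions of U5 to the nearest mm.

168 × 237 mm

Let U0's short side be w mm. w · w√2 = 1.28 m² = 1,280,000 mm², so w ≈ 951.4 mm and w√2 ≈ 1345.4 mm → U0 = 951 × 1345 mm.
U1: ⌊1345/2⌋ × 951 = 672 × 951 mm
U2: ⌊951/2⌋ × 672 = 475 × 672 mm
U3: ⌊672/2⌋ × 475 = 336 × 475 mm
U4: ⌊475/2⌋ × 336 = 237 × 336 mm
U5: ⌊336/2⌋ × 237 = 168 × 237 mm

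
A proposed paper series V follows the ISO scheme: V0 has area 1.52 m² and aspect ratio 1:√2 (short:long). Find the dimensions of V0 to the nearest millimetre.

1037 × 1466 mm

Let the short side be w mm. Then w · w√2 = 1.52 m² = 1,520,000 mm².
w² = 1,520,000/√2, so w ≈ 1036.7 mm; long side = w√2 ≈ 1466.2 mm.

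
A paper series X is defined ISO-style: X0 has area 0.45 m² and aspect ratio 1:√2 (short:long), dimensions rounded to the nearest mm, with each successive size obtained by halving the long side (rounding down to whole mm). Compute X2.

Let X0's short side be w mm. w · w√2 = 0.45 m² = 450,000 mm², so w ≈ 564.1 mm and w√2 ≈ 797.7 mm → X0 = 564 × 798 mm.
X1: ⌊798/2⌋ × 564 = 399 × 564 mm
X2: ⌊564/2⌋ × 399 = 282 × 399 mm

282 × 399 mm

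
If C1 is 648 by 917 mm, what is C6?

114 × 162 mm

C2: ⌊917/2⌋ × 648 = 458 × 648 mm
C3: ⌊648/2⌋ × 458 = 324 × 458 mm
C4: ⌊458/2⌋ × 324 = 229 × 324 mm
C5: ⌊324/2⌋ × 229 = 162 × 229 mm
C6: ⌊229/2⌋ × 162 = 114 × 162 mm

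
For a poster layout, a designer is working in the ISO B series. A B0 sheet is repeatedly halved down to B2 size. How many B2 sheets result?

Each ISO step halves the sheet: 1 × B0 → 2 × B1 → 4 × B2
From B0 to B2 is 2 halving steps: 2^2 = 4.

4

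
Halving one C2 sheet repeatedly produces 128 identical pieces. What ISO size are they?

128 = 2^7, so 7 halving steps.
C2 → C3 → … → C9 after 7 steps.

C9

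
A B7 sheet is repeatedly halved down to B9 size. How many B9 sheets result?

Each ISO step halves the sheet: 1 × B7 → 2 × B8 → 4 × B9
From B7 to B9 is 2 halving steps: 2^2 = 4.

4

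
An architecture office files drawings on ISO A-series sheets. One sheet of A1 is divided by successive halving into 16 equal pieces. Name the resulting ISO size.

A5

16 = 2^4, so 4 halving steps.
A1 → A2 → … → A5 after 4 steps.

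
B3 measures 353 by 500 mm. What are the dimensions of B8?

B4: ⌊500/2⌋ × 353 = 250 × 353 mm
B5: ⌊353/2⌋ × 250 = 176 × 250 mm
B6: ⌊250/2⌋ × 176 = 125 × 176 mm
B7: ⌊176/2⌋ × 125 = 88 × 125 mm
B8: ⌊125/2⌋ × 88 = 62 × 88 mm

62 × 88 mm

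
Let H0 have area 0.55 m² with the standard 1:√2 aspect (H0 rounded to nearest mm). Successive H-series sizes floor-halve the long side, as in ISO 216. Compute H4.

156 × 220 mm

Let H0's short side be w mm. w · w√2 = 0.55 m² = 550,000 mm², so w ≈ 623.6 mm and w√2 ≈ 881.9 mm → H0 = 624 × 882 mm.
H1: ⌊882/2⌋ × 624 = 441 × 624 mm
H2: ⌊624/2⌋ × 441 = 312 × 441 mm
H3: ⌊441/2⌋ × 312 = 220 × 312 mm
H4: ⌊312/2⌋ × 220 = 156 × 220 mm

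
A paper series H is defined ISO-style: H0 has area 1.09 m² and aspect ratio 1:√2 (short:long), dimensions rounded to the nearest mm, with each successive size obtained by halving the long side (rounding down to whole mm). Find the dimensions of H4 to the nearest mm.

Let H0's short side be w mm. w · w√2 = 1.09 m² = 1,090,000 mm², so w ≈ 877.9 mm and w√2 ≈ 1241.6 mm → H0 = 878 × 1242 mm.
H1: ⌊1242/2⌋ × 878 = 621 × 878 mm
H2: ⌊878/2⌋ × 621 = 439 × 621 mm
H3: ⌊621/2⌋ × 439 = 310 × 439 mm
H4: ⌊439/2⌋ × 310 = 219 × 310 mm

219 × 310 mm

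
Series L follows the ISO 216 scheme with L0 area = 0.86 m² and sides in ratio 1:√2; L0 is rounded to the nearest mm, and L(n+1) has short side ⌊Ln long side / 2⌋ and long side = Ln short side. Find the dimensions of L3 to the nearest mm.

275 × 390 mm

Let L0's short side be w mm. w · w√2 = 0.86 m² = 860,000 mm², so w ≈ 779.8 mm and w√2 ≈ 1102.8 mm → L0 = 780 × 1103 mm.
L1: ⌊1103/2⌋ × 780 = 551 × 780 mm
L2: ⌊780/2⌋ × 551 = 390 × 551 mm
L3: ⌊551/2⌋ × 390 = 275 × 390 mm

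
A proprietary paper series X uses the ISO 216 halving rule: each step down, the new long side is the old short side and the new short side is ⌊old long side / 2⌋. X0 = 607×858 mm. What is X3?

214 × 303 mm

X1: ⌊858/2⌋ × 607 = 429 × 607 mm
X2: ⌊607/2⌋ × 429 = 303 × 429 mm
X3: ⌊429/2⌋ × 303 = 214 × 303 mm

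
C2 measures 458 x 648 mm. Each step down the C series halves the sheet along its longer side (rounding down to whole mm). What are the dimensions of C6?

114 × 162 mm

C3: ⌊648/2⌋ × 458 = 324 × 458 mm
C4: ⌊458/2⌋ × 324 = 229 × 324 mm
C5: ⌊324/2⌋ × 229 = 162 × 229 mm
C6: ⌊229/2⌋ × 162 = 114 × 162 mm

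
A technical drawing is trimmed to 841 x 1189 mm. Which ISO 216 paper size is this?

Aspect ratio 1189/841 ≈ 1.414 — close to the ISO √2 ≈ 1.414.
In the A-series (A0 area = 1 m²): A0 = 841 × 1189 mm.

A0 (841 × 1189 mm)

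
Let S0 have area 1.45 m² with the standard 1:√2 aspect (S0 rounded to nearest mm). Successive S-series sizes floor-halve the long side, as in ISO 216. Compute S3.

Let S0's short side be w mm. w · w√2 = 1.45 m² = 1,450,000 mm², so w ≈ 1012.6 mm and w√2 ≈ 1432.0 mm → S0 = 1013 × 1432 mm.
S1: ⌊1432/2⌋ × 1013 = 716 × 1013 mm
S2: ⌊1013/2⌋ × 716 = 506 × 716 mm
S3: ⌊716/2⌋ × 506 = 358 × 506 mm

358 × 506 mm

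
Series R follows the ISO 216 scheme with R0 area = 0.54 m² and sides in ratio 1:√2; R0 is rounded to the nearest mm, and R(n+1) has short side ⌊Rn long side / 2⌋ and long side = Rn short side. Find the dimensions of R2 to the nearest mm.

Let R0's short side be w mm. w · w√2 = 0.54 m² = 540,000 mm², so w ≈ 617.9 mm and w√2 ≈ 873.9 mm → R0 = 618 × 874 mm.
R1: ⌊874/2⌋ × 618 = 437 × 618 mm
R2: ⌊618/2⌋ × 437 = 309 × 437 mm

309 × 437 mm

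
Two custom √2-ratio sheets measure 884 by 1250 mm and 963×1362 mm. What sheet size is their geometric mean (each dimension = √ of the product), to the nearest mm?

923 × 1305 mm

Short side: √(884 · 963) = √851292 ≈ 922.7 → 923 mm
Long side: √(1250 · 1362) = √1702500 ≈ 1304.8 → 1305 mm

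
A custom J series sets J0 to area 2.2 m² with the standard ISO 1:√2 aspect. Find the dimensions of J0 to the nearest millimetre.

Let the short side be w mm. Then w · w√2 = 2.2 m² = 2,200,000 mm².
w² = 2,200,000/√2, so w ≈ 1247.3 mm; long side = w√2 ≈ 1763.9 mm.

1247 × 1764 mm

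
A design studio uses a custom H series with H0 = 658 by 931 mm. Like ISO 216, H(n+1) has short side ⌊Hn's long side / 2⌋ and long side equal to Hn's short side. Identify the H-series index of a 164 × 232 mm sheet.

H4

H0: 658 × 931 mm
H1: 465 × 658 mm
H2: 329 × 465 mm
H3: 232 × 329 mm
H4: 164 × 232 mm
H5: 116 × 164 mm
→ matches H4.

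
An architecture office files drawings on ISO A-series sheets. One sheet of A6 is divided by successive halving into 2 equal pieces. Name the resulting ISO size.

2 = 2^1, so 1 halving step.
A6 → A7 → … → A7 after 1 step.

A7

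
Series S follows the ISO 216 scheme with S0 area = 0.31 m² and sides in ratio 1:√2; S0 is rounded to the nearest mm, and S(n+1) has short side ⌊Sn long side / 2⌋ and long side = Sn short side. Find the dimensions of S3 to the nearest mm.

Let S0's short side be w mm. w · w√2 = 0.31 m² = 310,000 mm², so w ≈ 468.2 mm and w√2 ≈ 662.1 mm → S0 = 468 × 662 mm.
S1: ⌊662/2⌋ × 468 = 331 × 468 mm
S2: ⌊468/2⌋ × 331 = 234 × 331 mm
S3: ⌊331/2⌋ × 234 = 165 × 234 mm

165 × 234 mm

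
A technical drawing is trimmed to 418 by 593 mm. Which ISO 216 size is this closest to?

Aspect ratio 593/418 ≈ 1.419 — close to the ISO √2 ≈ 1.414.
In the A-series (A0 area = 1 m²): A2 = 420 × 594 mm.
Off by 3 mm total — nearest standard size.

A2 (420 × 594 mm)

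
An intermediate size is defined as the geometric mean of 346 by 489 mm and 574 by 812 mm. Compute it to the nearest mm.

Short side: √(346 · 574) = √198604 ≈ 445.7 → 446 mm
Long side: √(489 · 812) = √397068 ≈ 630.1 → 630 mm

446 × 630 mm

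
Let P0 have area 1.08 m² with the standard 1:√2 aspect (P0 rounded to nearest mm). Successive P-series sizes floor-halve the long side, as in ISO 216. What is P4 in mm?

Let P0's short side be w mm. w · w√2 = 1.08 m² = 1,080,000 mm², so w ≈ 873.9 mm and w√2 ≈ 1235.9 mm → P0 = 874 × 1236 mm.
P1: ⌊1236/2⌋ × 874 = 618 × 874 mm
P2: ⌊874/2⌋ × 618 = 437 × 618 mm
P3: ⌊618/2⌋ × 437 = 309 × 437 mm
P4: ⌊437/2⌋ × 309 = 218 × 309 mm

218 × 309 mm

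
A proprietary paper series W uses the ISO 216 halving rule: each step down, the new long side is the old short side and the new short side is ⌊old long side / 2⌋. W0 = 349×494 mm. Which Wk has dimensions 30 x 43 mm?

W0: 349 × 494 mm
W1: 247 × 349 mm
W2: 174 × 247 mm
W3: 123 × 174 mm
W4: 87 × 123 mm
W5: 61 × 87 mm
W6: 43 × 61 mm
W7: 30 × 43 mm
W8: 21 × 30 mm
→ matches W7.

W7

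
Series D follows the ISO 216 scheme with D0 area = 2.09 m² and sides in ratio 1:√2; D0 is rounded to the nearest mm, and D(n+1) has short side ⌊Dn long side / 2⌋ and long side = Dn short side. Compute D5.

214 × 304 mm

Let D0's short side be w mm. w · w√2 = 2.09 m² = 2,090,000 mm², so w ≈ 1215.7 mm and w√2 ≈ 1719.2 mm → D0 = 1216 × 1719 mm.
D1: ⌊1719/2⌋ × 1216 = 859 × 1216 mm
D2: ⌊1216/2⌋ × 859 = 608 × 859 mm
D3: ⌊859/2⌋ × 608 = 429 × 608 mm
D4: ⌊608/2⌋ × 429 = 304 × 429 mm
D5: ⌊429/2⌋ × 304 = 214 × 304 mm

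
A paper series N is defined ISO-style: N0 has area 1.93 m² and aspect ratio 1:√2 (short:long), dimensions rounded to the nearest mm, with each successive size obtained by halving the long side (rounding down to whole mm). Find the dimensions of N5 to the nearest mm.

Let N0's short side be w mm. w · w√2 = 1.93 m² = 1,930,000 mm², so w ≈ 1168.2 mm and w√2 ≈ 1652.1 mm → N0 = 1168 × 1652 mm.
N1: ⌊1652/2⌋ × 1168 = 826 × 1168 mm
N2: ⌊1168/2⌋ × 826 = 584 × 826 mm
N3: ⌊826/2⌋ × 584 = 413 × 584 mm
N4: ⌊584/2⌋ × 413 = 292 × 413 mm
N5: ⌊413/2⌋ × 292 = 206 × 292 mm

206 × 292 mm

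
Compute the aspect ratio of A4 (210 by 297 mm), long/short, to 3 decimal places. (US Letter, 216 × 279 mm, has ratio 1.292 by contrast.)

297 / 210 = 1.414
Matches √2 ≈ 1.414 — the ISO 216 defining ratio.

1.414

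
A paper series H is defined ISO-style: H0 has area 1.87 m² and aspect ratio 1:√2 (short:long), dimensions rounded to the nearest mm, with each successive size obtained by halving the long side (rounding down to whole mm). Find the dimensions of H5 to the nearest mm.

203 × 287 mm

Let H0's short side be w mm. w · w√2 = 1.87 m² = 1,870,000 mm², so w ≈ 1149.9 mm and w√2 ≈ 1626.2 mm → H0 = 1150 × 1626 mm.
H1: ⌊1626/2⌋ × 1150 = 813 × 1150 mm
H2: ⌊1150/2⌋ × 813 = 575 × 813 mm
H3: ⌊813/2⌋ × 575 = 406 × 575 mm
H4: ⌊575/2⌋ × 406 = 287 × 406 mm
H5: ⌊406/2⌋ × 287 = 203 × 287 mm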